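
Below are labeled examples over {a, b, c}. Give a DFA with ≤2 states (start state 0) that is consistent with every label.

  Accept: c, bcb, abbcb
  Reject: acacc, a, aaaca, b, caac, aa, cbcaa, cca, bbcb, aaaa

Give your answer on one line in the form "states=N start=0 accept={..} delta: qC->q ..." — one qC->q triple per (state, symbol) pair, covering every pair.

Fold the examples into a partial DFA from state 0: repeatedly fix the first undefined (state, symbol) met by the shortest-then-alphabetical prefix, trying targets in increasing order and rejecting any under which an Accept and a Reject string meet in one state with the same remainder; add a state when all current targets are rejected. Accepting states are where Accept strings end.
a: 0a undefined. 0a->0: no, abbcb/bbcb meet in 0 with "bbcb" left. Open state 1: 0a->1.
b: 0b undefined. 0b->0: no, bcb/bbcb meet in 0 with "cb" left. 0b->1: ok.
c: 0c undefined. 0c->0: ok.
aa: 1a undefined. 1a->0: no, c/caac meet in 0. 1a->1: ok.
ab: 1b undefined. 1b->0: ok.
ac: 1c undefined. 1c->0: no, c/acacc meet in 0. 1c->1: ok.
All examples now run through 2 states with every (state, symbol) defined. Accept strings end in {0}, Reject strings end in {1}; accept={0}.

states=2 start=0 accept={0} delta: 0a->1 0b->1 0c->0 1a->1 1b->0 1c->1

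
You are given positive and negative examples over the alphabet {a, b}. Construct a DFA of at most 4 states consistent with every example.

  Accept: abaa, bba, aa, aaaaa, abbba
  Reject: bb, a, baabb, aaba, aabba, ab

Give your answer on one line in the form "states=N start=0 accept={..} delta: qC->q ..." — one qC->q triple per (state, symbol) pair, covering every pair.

State merging on the prefix tree: take the shortest (then alphabetical) example prefix whose next move is undefined and point that move at state 0, else 1, else 2, ...; a target is out if some Accept/Reject pair would then sit in one state with the same input left (inseparable). If every existing state is out, open a new one.
a: 0a undefined. 0a->0: no, bba/aabba meet in 0 with "bba" left. Open state 1: 0a->1.
b: 0b undefined. 0b->0: no, bba/a meet in 1. 0b->1: ok.
aa: 1a undefined. 1a->0: no, bba/aabba meet in 1 with "ba" left. 1a->1: no, bba/aaba meet in 1 with "ba" left. Open state 2: 1a->2.
ab: 1b undefined. 1b->0: no, bba/a meet in 1. 1b->1: ok.
aaa: 2a undefined. 2a->0: ok.
aab: 2b undefined. 2b->0: no, bba/aabba meet in 2. 2b->1: no, bba/aaba meet in 2. 2b->2: no, abaa/aaba meet in 0. Open state 3: 2b->3.
aaba: 3a undefined. 3a->0: no, abaa/aaba meet in 0. 3a->1: ok.
aabb: 3b undefined. 3b->0: ok.
All examples now run through 4 states with every (state, symbol) defined. Accept strings end in {0,2}, Reject strings end in {1}; accept={0,2}.

states=4 start=0 accept={0,2} delta: 0a->1 0b->1 1a->2 1b->1 2a->0 2b->3 3a->1 3b->0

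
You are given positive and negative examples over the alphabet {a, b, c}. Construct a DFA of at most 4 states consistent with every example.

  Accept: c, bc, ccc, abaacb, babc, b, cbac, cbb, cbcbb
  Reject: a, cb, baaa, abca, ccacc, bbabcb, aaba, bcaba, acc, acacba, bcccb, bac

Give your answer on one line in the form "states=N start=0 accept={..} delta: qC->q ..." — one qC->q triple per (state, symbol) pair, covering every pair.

states=4 start=0 accept={1,2} delta: 0a->0 0b->1 0c->2 1a->3 1b->0 1c->1 2a->0 2b->0 2c->0 3a->2 3b->0 3c->0

Grow the machine one transition at a time. Run the examples from 0; the earliest place one falls off (shortest prefix, ties alphabetical) gets sent to the lowest-numbered state that keeps every Accept/Reject pair distinguishable — a pair clashes when both reach the same state with identical unread suffix — and to a fresh state only if none does.
a: 0a undefined. 0a->0: ok.
b: 0b undefined. 0b->0: no, c/bac meet in 0 with "c" left. Open state 1: 0b->1.
c: 0c undefined. 0c->0: no, c/a meet in 0. 0c->1: no, bc/acc meet in 1 with "c" left. Open state 2: 0c->2.
ba: 1a undefined. 1a->0: no, c/bac meet in 2. 1a->1: no, bc/bac meet in 1 with "c" left. 1a->2: no, c/aaba meet in 2. Open state 3: 1a->3.
bb: 1b undefined. 1b->0: ok.
bc: 1c undefined. 1c->0: no, bc/a meet in 0. 1c->1: ok.
cb: 2b undefined. 2b->0: ok.
cc: 2c undefined. 2c->0: ok.
aca: 2a undefined. 2a->0: ok.
baa: 3a undefined. 3a->0: no, abaacb/a meet in 0. 3a->1: no, abaacb/a meet in 0. 3a->2: ok.
bab: 3b undefined. 3b->0: ok.
bac: 3c undefined. 3c->0: ok.
All examples now run through 4 states with every (state, symbol) defined. Accept strings end in {1,2}, Reject strings end in {0,3}; accept={1,2}.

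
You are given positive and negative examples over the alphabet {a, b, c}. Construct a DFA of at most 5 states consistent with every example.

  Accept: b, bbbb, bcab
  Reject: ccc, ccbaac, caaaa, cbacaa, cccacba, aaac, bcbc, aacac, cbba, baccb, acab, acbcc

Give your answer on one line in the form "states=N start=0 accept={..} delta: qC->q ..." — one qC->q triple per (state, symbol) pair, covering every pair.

states=3 start=0 accept={0,1} delta: 0a->0 0b->1 0c->2 1a->0 1b->0 1c->1 2a->2 2b->2 2c->2

Grow the machine one transition at a time. Run the examples from 0; the earliest place one falls off (shortest prefix, ties alphabetical) gets sent to the lowest-numbered state that keeps every Accept/Reject pair distinguishable — a pair clashes when both reach the same state with identical unread suffix — and to a fresh state only if none does.
a: 0a undefined. 0a->0: ok.
b: 0b undefined. 0b->0: no, bcab/acab meet in 0 with "cab" left. Open state 1: 0b->1.
c: 0c undefined. 0c->0: no, b/acab meet in 1. 0c->1: no, b/aaac meet in 1. Open state 2: 0c->2.
ba: 1a undefined. 1a->0: ok.
bb: 1b undefined. 1b->0: ok.
bc: 1c undefined. 1c->0: no, bbbb/bcbc meet in 0. 1c->1: ok.
ca: 2a undefined. 2a->0: no, b/acab meet in 1. 2a->1: no, b/aacac meet in 1. 2a->2: ok.
cb: 2b undefined. 2b->0: no, bbbb/cbba meet in 0. 2b->1: no, b/acab meet in 1. 2b->2: ok.
cc: 2c undefined. 2c->0: no, b/baccb meet in 1. 2c->1: no, b/ccc meet in 1. 2c->2: ok.
All examples now run through 3 states with every (state, symbol) defined. Accept strings end in {0,1}, Reject strings end in {2}; accept={0,1}.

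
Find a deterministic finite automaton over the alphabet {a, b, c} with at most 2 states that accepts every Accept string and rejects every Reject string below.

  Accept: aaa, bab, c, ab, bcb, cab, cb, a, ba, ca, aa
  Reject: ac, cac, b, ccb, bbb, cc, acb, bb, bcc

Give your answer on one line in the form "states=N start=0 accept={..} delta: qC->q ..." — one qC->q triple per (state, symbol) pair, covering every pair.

State merging on the prefix tree: take the shortest (then alphabetical) example prefix whose next move is undefined and point that move at state 0, else 1, else 2, ...; a target is out if some Accept/Reject pair would then sit in one state with the same input left (inseparable). If every existing state is out, open a new one.
a: 0a undefined. 0a->0: no, c/ac meet in 0 with "c" left. Open state 1: 0a->1.
b: 0b undefined. 0b->0: ok.
c: 0c undefined. 0c->0: no, c/b meet in 0. 0c->1: ok.
aa: 1a undefined. 1a->0: no, aaa/cac meet in 1. 1a->1: ok.
ab: 1b undefined. 1b->0: no, bab/b meet in 0. 1b->1: ok.
ac: 1c undefined. 1c->0: ok.
All examples now run through 2 states with every (state, symbol) defined. Accept strings end in {1}, Reject strings end in {0}; accept={1}.

states=2 start=0 accept={1} delta: 0a->1 0b->0 0c->1 1a->1 1b->1 1c->0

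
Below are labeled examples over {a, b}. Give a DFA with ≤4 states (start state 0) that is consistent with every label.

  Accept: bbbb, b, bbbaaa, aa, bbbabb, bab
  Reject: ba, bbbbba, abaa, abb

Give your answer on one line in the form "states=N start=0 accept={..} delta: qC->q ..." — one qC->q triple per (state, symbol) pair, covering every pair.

states=4 start=0 accept={0,1,3} delta: 0a->0 0b->1 1a->2 1b->2 2a->2 2b->3 3a->3 3b->0

State merging on the prefix tree: take the shortest (then alphabetical) example prefix whose next move is undefined and point that move at state 0, else 1, else 2, ...; a target is out if some Accept/Reject pair would then sit in one state with the same input left (inseparable). If every existing state is out, open a new one.
a: 0a undefined. 0a->0: ok.
b: 0b undefined. 0b->0: no, bbbb/ba meet in 0. Open state 1: 0b->1.
ba: 1a undefined. 1a->0: no, aa/ba meet in 0. 1a->1: no, b/ba meet in 1. Open state 2: 1a->2.
bb: 1b undefined. 1b->0: no, bbbb/abb meet in 0. 1b->1: no, bbbb/abb meet in 1. 1b->2: ok.
bab: 2b undefined. 2b->0: no, bbbabb/ba meet in 2. 2b->1: no, bbbb/ba meet in 2. 2b->2: no, bbbb/ba meet in 2. Open state 3: 2b->3.
abaa: 2a undefined. 2a->0: no, aa/abaa meet in 0. 2a->1: no, b/abaa meet in 1. 2a->2: ok.
bbba: 3a undefined. 3a->0: no, bbbabb/ba meet in 2. 3a->1: no, bbbaaa/ba meet in 2. 3a->2: no, bbbaaa/ba meet in 2. 3a->3: ok.
bbbb: 3b undefined. 3b->0: ok.
All examples now run through 4 states with every (state, symbol) defined. Accept strings end in {0,1,3}, Reject strings end in {2}; accept={0,1,3}.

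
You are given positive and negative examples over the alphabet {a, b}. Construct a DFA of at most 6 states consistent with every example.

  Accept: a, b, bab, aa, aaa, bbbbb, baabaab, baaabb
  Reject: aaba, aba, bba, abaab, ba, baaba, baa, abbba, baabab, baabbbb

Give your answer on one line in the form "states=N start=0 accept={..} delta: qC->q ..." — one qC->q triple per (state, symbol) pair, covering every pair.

Fold the examples into a partial DFA from state 0: repeatedly fix the first undefined (state, symbol) met by the shortest-then-alphabetical prefix, trying targets in increasing order and rejecting any under which an Accept and a Reject string meet in one state with the same remainder; add a state when all current targets are rejected. Accepting states are where Accept strings end.
a: 0a undefined. 0a->0: ok.
b: 0b undefined. 0b->0: no, a/aaba meet in 0. Open state 1: 0b->1.
ba: 1a undefined. 1a->0: no, a/aaba meet in 0. 1a->1: no, b/aaba meet in 1. Open state 2: 1a->2.
bb: 1b undefined. 1b->0: no, a/bba meet in 0. 1b->1: ok.
baa: 2a undefined. 2a->0: no, a/baa meet in 0. 2a->1: no, b/abaab meet in 1. 2a->2: no, bab/abaab meet in 2 with "b" left. Open state 3: 2a->3.
bab: 2b undefined. 2b->0: ok.
baaa: 3a undefined. 3a->0: ok.
baab: 3b undefined. 3b->0: no, a/abaab meet in 0. 3b->1: no, a/baabab meet in 0. 3b->2: no, b/baabbbb meet in 1. 3b->3: no, a/baaba meet in 0. Open state 4: 3b->4.
baaba: 4a undefined. 4a->0: no, a/baaba meet in 0. 4a->1: no, b/baaba meet in 1. 4a->2: no, a/baabab meet in 0. 4a->3: ok.
baabb: 4b undefined. 4b->0: no, b/baabbbb meet in 1. 4b->1: no, b/baabbbb meet in 1. 4b->2: no, b/baabbbb meet in 1. 4b->3: ok.
All examples now run through 5 states with every (state, symbol) defined. Accept strings end in {0,1}, Reject strings end in {2,3,4}; accept={0,1}.

states=5 start=0 accept={0,1} delta: 0a->0 0b->1 1a->2 1b->1 2a->3 2b->0 3a->0 3b->4 4a->3 4b->3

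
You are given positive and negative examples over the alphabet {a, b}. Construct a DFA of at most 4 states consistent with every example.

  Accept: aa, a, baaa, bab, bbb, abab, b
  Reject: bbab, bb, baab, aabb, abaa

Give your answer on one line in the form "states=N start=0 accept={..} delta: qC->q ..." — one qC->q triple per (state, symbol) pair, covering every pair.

states=4 start=0 accept={0,1} delta: 0a->0 0b->1 1a->2 1b->2 2a->3 2b->0 3a->0 3b->2

Fold the examples into a partial DFA from state 0: repeatedly fix the first undefined (state, symbol) met by the shortest-then-alphabetical prefix, trying targets in increasing order and rejecting any under which an Accept and a Reject string meet in one state with the same remainder; add a state when all current targets are rejected. Accepting states are where Accept strings end.
a: 0a undefined. 0a->0: ok.
b: 0b undefined. 0b->0: no, aa/bbab meet in 0. Open state 1: 0b->1.
ba: 1a undefined. 1a->0: no, aa/abaa meet in 0. 1a->1: no, baaa/abaa meet in 1. Open state 2: 1a->2.
bb: 1b undefined. 1b->0: no, aa/bb meet in 0. 1b->1: no, bab/bbab meet in 2 with "b" left. 1b->2: ok.
baa: 2a undefined. 2a->0: no, aa/abaa meet in 0. 2a->1: no, baaa/bbab meet in 2. 2a->2: no, baaa/bb meet in 2. Open state 3: 2a->3.
bab: 2b undefined. 2b->0: ok.
baaa: 3a undefined. 3a->0: ok.
baab: 3b undefined. 3b->0: no, aa/bbab meet in 0. 3b->1: no, b/bbab meet in 1. 3b->2: ok.
All examples now run through 4 states with every (state, symbol) defined. Accept strings end in {0,1}, Reject strings end in {2,3}; accept={0,1}.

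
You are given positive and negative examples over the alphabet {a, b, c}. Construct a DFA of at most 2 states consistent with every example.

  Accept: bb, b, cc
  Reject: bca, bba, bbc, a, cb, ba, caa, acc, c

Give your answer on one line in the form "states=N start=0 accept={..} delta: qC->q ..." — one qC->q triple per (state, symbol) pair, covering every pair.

states=2 start=0 accept={0} delta: 0a->1 0b->0 0c->1 1a->1 1b->1 1c->0

State merging on the prefix tree: take the shortest (then alphabetical) example prefix whose next move is undefined and point that move at state 0, else 1, else 2, ...; a target is out if some Accept/Reject pair would then sit in one state with the same input left (inseparable). If every existing state is out, open a new one.
a: 0a undefined. 0a->0: no, cc/acc meet in 0 with "cc" left. Open state 1: 0a->1.
b: 0b undefined. 0b->0: ok.
c: 0c undefined. 0c->0: no, bb/bbc meet in 0. 0c->1: ok.
ac: 1c undefined. 1c->0: ok.
ca: 1a undefined. 1a->0: no, bb/bca meet in 0. 1a->1: ok.
cb: 1b undefined. 1b->0: no, bb/cb meet in 0. 1b->1: ok.
All examples now run through 2 states with every (state, symbol) defined. Accept strings end in {0}, Reject strings end in {1}; accept={0}.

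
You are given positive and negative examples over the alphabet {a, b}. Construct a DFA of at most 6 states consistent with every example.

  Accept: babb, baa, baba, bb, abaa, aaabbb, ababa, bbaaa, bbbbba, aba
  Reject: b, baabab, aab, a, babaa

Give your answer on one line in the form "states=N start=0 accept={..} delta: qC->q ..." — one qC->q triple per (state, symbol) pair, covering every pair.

State merging on the prefix tree: take the shortest (then alphabetical) example prefix whose next move is undefined and point that move at state 0, else 1, else 2, ...; a target is out if some Accept/Reject pair would then sit in one state with the same input left (inseparable). If every existing state is out, open a new one.
a: 0a undefined. 0a->0: ok.
b: 0b undefined. 0b->0: no, babb/b meet in 0. Open state 1: 0b->1.
ba: 1a undefined. 1a->0: no, baa/a meet in 0. 1a->1: no, baa/b meet in 1. Open state 2: 1a->2.
bb: 1b undefined. 1b->0: no, bb/a meet in 0. 1b->1: no, bb/b meet in 1. 1b->2: ok.
baa: 2a undefined. 2a->0: no, baa/a meet in 0. 2a->1: no, baa/b meet in 1. 2a->2: ok.
bab: 2b undefined. 2b->0: no, babb/b meet in 1. 2b->1: no, babb/babaa meet in 2. 2b->2: no, babb/baabab meet in 2. Open state 3: 2b->3.
baba: 3a undefined. 3a->0: no, baba/a meet in 0. 3a->1: no, baa/baabab meet in 2. 3a->2: no, baa/babaa meet in 2. 3a->3: no, babb/baabab meet in 3 with "b" left. Open state 4: 3a->4.
babb: 3b undefined. 3b->0: no, babb/a meet in 0. 3b->1: no, babb/b meet in 1. 3b->2: ok.
babaa: 4a undefined. 4a->0: ok.
baabab: 4b undefined. 4b->0: ok.
All examples now run through 5 states with every (state, symbol) defined. Accept strings end in {2,3,4}, Reject strings end in {0,1}; accept={2,3,4}.

states=5 start=0 accept={2,3,4} delta: 0a->0 0b->1 1a->2 1b->2 2a->2 2b->3 3a->4 3b->2 4a->0 4b->0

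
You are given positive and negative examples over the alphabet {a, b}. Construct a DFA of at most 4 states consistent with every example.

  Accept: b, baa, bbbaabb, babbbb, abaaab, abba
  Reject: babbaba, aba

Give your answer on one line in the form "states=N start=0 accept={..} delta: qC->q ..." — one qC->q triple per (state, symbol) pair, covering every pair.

states=3 start=0 accept={0,1} delta: 0a->0 0b->1 1a->2 1b->0 2a->0 2b->1

State merging on the prefix tree: take the shortest (then alphabetical) example prefix whose next move is undefined and point that move at state 0, else 1, else 2, ...; a target is out if some Accept/Reject pair would then sit in one state with the same input left (inseparable). If every existing state is out, open a new one.
a: 0a undefined. 0a->0: ok.
b: 0b undefined. 0b->0: no, b/babbaba meet in 0. Open state 1: 0b->1.
ba: 1a undefined. 1a->0: no, baa/aba meet in 0. 1a->1: no, b/aba meet in 1. Open state 2: 1a->2.
bb: 1b undefined. 1b->0: ok.
baa: 2a undefined. 2a->0: ok.
bab: 2b undefined. 2b->0: no, baa/babbaba meet in 0. 2b->1: ok.
All examples now run through 3 states with every (state, symbol) defined. Accept strings end in {0,1}, Reject strings end in {2}; accept={0,1}.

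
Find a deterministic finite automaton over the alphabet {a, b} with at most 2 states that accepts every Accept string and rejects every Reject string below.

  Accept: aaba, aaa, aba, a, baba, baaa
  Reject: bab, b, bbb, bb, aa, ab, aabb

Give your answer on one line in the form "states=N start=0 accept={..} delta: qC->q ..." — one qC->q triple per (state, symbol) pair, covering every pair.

Fold the examples into a partial DFA from state 0: repeatedly fix the first undefined (state, symbol) met by the shortest-then-alphabetical prefix, trying targets in increasing order and rejecting any under which an Accept and a Reject string meet in one state with the same remainder; add a state when all current targets are rejected. Accepting states are where Accept strings end.
a: 0a undefined. 0a->0: no, aaa/aa meet in 0. Open state 1: 0a->1.
b: 0b undefined. 0b->0: ok.
aa: 1a undefined. 1a->0: ok.
ab: 1b undefined. 1b->0: ok.
All examples now run through 2 states with every (state, symbol) defined. Accept strings end in {1}, Reject strings end in {0}; accept={1}.

states=2 start=0 accept={1} delta: 0a->1 0b->0 1a->0 1b->0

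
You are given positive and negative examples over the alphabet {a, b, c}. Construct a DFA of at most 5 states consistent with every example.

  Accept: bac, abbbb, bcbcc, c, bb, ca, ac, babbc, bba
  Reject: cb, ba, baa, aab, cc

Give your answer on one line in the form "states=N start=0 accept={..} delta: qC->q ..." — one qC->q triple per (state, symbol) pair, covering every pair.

Fold the examples into a partial DFA from state 0: repeatedly fix the first undefined (state, symbol) met by the shortest-then-alphabetical prefix, trying targets in increasing order and rejecting any under which an Accept and a Reject string meet in one state with the same remainder; add a state when all current targets are rejected. Accepting states are where Accept strings end.
a: 0a undefined. 0a->0: ok.
b: 0b undefined. 0b->0: no, abbbb/ba meet in 0. Open state 1: 0b->1.
c: 0c undefined. 0c->0: no, c/cc meet in 0. 0c->1: no, c/aab meet in 1. Open state 2: 0c->2.
ba: 1a undefined. 1a->0: ok.
bb: 1b undefined. 1b->0: no, abbbb/ba meet in 0. 1b->1: no, abbbb/aab meet in 1. 1b->2: no, babbc/cc meet in 2 with "c" left. Open state 3: 1b->3.
bc: 1c undefined. 1c->0: ok.
ca: 2a undefined. 2a->0: no, ca/ba meet in 0. 2a->1: no, ca/aab meet in 1. 2a->2: ok.
cb: 2b undefined. 2b->0: ok.
cc: 2c undefined. 2c->0: ok.
bba: 3a undefined. 3a->0: no, bba/cb meet in 0. 3a->1: no, bba/aab meet in 1. 3a->2: ok.
abbb: 3b undefined. 3b->0: no, abbbb/aab meet in 1. 3b->1: ok.
babbc: 3c undefined. 3c->0: no, babbc/cb meet in 0. 3c->1: no, babbc/aab meet in 1. 3c->2: ok.
All examples now run through 4 states with every (state, symbol) defined. Accept strings end in {2,3}, Reject strings end in {0,1}; accept={2,3}.

states=4 start=0 accept={2,3} delta: 0a->0 0b->1 0c->2 1a->0 1b->3 1c->0 2a->2 2b->0 2c->0 3a->2 3b->1 3c->2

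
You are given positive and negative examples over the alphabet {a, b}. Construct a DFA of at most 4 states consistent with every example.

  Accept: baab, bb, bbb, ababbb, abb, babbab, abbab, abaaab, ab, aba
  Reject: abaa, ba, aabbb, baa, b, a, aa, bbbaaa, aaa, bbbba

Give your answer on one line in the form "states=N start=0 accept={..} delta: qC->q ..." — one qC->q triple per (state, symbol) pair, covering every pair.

State merging on the prefix tree: take the shortest (then alphabetical) example prefix whose next move is undefined and point that move at state 0, else 1, else 2, ...; a target is out if some Accept/Reject pair would then sit in one state with the same input left (inseparable). If every existing state is out, open a new one.
a: 0a undefined. 0a->0: no, bbb/aabbb meet in 0 with "bbb" left. Open state 1: 0a->1.
b: 0b undefined. 0b->0: no, bb/b meet in 0. 0b->1: ok.
aa: 1a undefined. 1a->0: no, bbb/aabbb meet in 1 with "bb" left. 1a->1: ok.
ab: 1b undefined. 1b->0: no, baab/aabbb meet in 0. 1b->1: no, baab/abaa meet in 1. Open state 2: 1b->2.
aba: 2a undefined. 2a->0: ok.
abb: 2b undefined. 2b->0: ok.
All examples now run through 3 states with every (state, symbol) defined. Accept strings end in {0,2}, Reject strings end in {1}; accept={0,2}.

states=3 start=0 accept={0,2} delta: 0a->1 0b->1 1a->1 1b->2 2a->0 2b->0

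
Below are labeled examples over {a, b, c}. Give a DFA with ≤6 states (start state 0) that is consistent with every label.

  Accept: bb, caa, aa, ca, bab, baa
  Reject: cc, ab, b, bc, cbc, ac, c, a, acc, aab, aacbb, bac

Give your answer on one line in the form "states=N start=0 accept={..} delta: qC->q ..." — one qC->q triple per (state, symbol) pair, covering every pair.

states=5 start=0 accept={3} delta: 0a->1 0b->2 0c->1 1a->3 1b->0 1c->0 2a->4 2b->3 2c->0 3a->3 3b->0 3c->1 4a->3 4b->3 4c->0

State merging on the prefix tree: take the shortest (then alphabetical) example prefix whose next move is undefined and point that move at state 0, else 1, else 2, ...; a target is out if some Accept/Reject pair would then sit in one state with the same input left (inseparable). If every existing state is out, open a new one.
a: 0a undefined. 0a->0: no, aa/a meet in 0. Open state 1: 0a->1.
b: 0b undefined. 0b->0: no, bb/b meet in 0. 0b->1: no, bb/ab meet in 1 with "b" left. Open state 2: 0b->2.
c: 0c undefined. 0c->0: no, ca/a meet in 1. 0c->1: ok.
aa: 1a undefined. 1a->0: no, caa/c meet in 1. 1a->1: no, caa/c meet in 1. 1a->2: no, bb/aab meet in 2 with "b" left. Open state 3: 1a->3.
ab: 1b undefined. 1b->0: ok.
ac: 1c undefined. 1c->0: ok.
ba: 2a undefined. 2a->0: no, bab/b meet in 2. 2a->1: no, bab/cc meet in 0. 2a->2: no, baa/b meet in 2. 2a->3: no, bab/aab meet in 3 with "b" left. Open state 4: 2a->4.
bb: 2b undefined. 2b->0: no, bb/cc meet in 0. 2b->1: no, bb/cbc meet in 1. 2b->2: no, bb/b meet in 2. 2b->3: ok.
bc: 2c undefined. 2c->0: ok.
aab: 3b undefined. 3b->0: ok.
aac: 3c undefined. 3c->0: no, bb/aacbb meet in 3. 3c->1: ok.
baa: 4a undefined. 4a->0: no, baa/cc meet in 0. 4a->1: no, baa/cbc meet in 1. 4a->2: no, baa/b meet in 2. 4a->3: ok.
bab: 4b undefined. 4b->0: no, bab/cc meet in 0. 4b->1: no, bab/cbc meet in 1. 4b->2: no, bab/b meet in 2. 4b->3: ok.
bac: 4c undefined. 4c->0: ok.
caa: 3a undefined. 3a->0: no, caa/cc meet in 0. 3a->1: no, caa/cbc meet in 1. 3a->2: no, caa/b meet in 2. 3a->3: ok.
All examples now run through 5 states with every (state, symbol) defined. Accept strings end in {3}, Reject strings end in {0,1,2}; accept={3}.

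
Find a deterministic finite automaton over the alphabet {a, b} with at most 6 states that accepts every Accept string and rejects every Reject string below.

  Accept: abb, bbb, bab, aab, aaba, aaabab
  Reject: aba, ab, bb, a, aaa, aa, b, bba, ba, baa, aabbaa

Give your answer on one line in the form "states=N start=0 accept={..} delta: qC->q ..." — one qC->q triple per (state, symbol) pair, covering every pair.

Grow the machine one transition at a time. Run the examples from 0; the earliest place one falls off (shortest prefix, ties alphabetical) gets sent to the lowest-numbered state that keeps every Accept/Reject pair distinguishable — a pair clashes when both reach the same state with identical unread suffix — and to a fresh state only if none does.
a: 0a undefined. 0a->0: no, abb/bb meet in 0 with "bb" left. Open state 1: 0a->1.
b: 0b undefined. 0b->0: no, bbb/bb meet in 0. 0b->1: ok.
aa: 1a undefined. 1a->0: no, bab/a meet in 1. 1a->1: no, bab/ab meet in 1 with "b" left. Open state 2: 1a->2.
ab: 1b undefined. 1b->0: no, abb/aba meet in 1. 1b->1: no, abb/ab meet in 1. 1b->2: ok.
aaa: 2a undefined. 2a->0: ok.
aab: 2b undefined. 2b->0: no, abb/aba meet in 0. 2b->1: no, abb/a meet in 1. 2b->2: no, abb/ab meet in 2. Open state 3: 2b->3.
aaba: 3a undefined. 3a->0: no, aaba/aba meet in 0. 3a->1: no, aaba/a meet in 1. 3a->2: no, aaba/ab meet in 2. 3a->3: ok.
aabb: 3b undefined. 3b->0: ok.
All examples now run through 4 states with every (state, symbol) defined. Accept strings end in {3}, Reject strings end in {0,1,2}; accept={3}.

states=4 start=0 accept={3} delta: 0a->1 0b->1 1a->2 1b->2 2a->0 2b->3 3a->3 3b->0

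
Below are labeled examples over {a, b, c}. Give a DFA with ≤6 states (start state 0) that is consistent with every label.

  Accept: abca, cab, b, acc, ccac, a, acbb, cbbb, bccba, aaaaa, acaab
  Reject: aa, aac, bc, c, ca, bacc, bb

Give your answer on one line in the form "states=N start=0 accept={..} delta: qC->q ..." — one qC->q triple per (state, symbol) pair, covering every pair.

Fold the examples into a partial DFA from state 0: repeatedly fix the first undefined (state, symbol) met by the shortest-then-alphabetical prefix, trying targets in increasing order and rejecting any under which an Accept and a Reject string meet in one state with the same remainder; add a state when all current targets are rejected. Accepting states are where Accept strings end.
a: 0a undefined. 0a->0: no, a/aa meet in 0. Open state 1: 0a->1.
b: 0b undefined. 0b->0: no, b/bb meet in 0. 0b->1: ok.
c: 0c undefined. 0c->0: no, cab/bb meet in 1 with "b" left. 0c->1: no, b/c meet in 1. Open state 2: 0c->2.
aa: 1a undefined. 1a->0: ok.
ab: 1b undefined. 1b->0: no, abca/ca meet in 2 with "a" left. 1b->1: no, b/bb meet in 1. 1b->2: ok.
ac: 1c undefined. 1c->0: no, acc/aac meet in 2. 1c->1: no, b/bc meet in 1. 1c->2: no, acc/bacc meet in 2 with "c" left. Open state 3: 1c->3.
ca: 2a undefined. 2a->0: ok.
cb: 2b undefined. 2b->0: no, cbbb/aac meet in 2. 2b->1: ok.
cc: 2c undefined. 2c->0: no, ccac/bc meet in 3. 2c->1: no, abca/aa meet in 0. 2c->2: no, abca/aa meet in 0. 2c->3: ok.
aca: 3a undefined. 3a->0: no, abca/aa meet in 0. 3a->1: no, ccac/bc meet in 3. 3a->2: no, abca/aac meet in 2. 3a->3: no, abca/bc meet in 3. Open state 4: 3a->4.
acb: 3b undefined. 3b->0: ok.
acc: 3c undefined. 3c->0: no, acc/aa meet in 0. 3c->1: no, bccba/aa meet in 0. 3c->2: no, acc/aac meet in 2. 3c->3: no, acc/bc meet in 3. 3c->4: ok.
acaa: 4a undefined. 4a->0: ok.
bccb: 4b undefined. 4b->0: ok.
ccac: 4c undefined. 4c->0: no, ccac/aa meet in 0. 4c->1: ok.
All examples now run through 5 states with every (state, symbol) defined. Accept strings end in {1,4}, Reject strings end in {0,2,3}; accept={1,4}.

states=5 start=0 accept={1,4} delta: 0a->1 0b->1 0c->2 1a->0 1b->2 1c->3 2a->0 2b->1 2c->3 3a->4 3b->0 3c->4 4a->0 4b->0 4c->1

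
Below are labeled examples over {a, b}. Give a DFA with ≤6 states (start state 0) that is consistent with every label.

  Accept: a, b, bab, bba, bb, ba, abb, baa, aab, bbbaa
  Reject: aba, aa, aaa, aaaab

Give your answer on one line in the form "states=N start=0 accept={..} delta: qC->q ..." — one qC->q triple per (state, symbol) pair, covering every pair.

states=5 start=0 accept={0,1,2} delta: 0a->1 0b->2 1a->3 1b->1 2a->0 2b->0 3a->4 3b->0 4a->4 4b->3

State merging on the prefix tree: take the shortest (then alphabetical) example prefix whose next move is undefined and point that move at state 0, else 1, else 2, ...; a target is out if some Accept/Reject pair would then sit in one state with the same input left (inseparable). If every existing state is out, open a new one.
a: 0a undefined. 0a->0: no, a/aa meet in 0. Open state 1: 0a->1.
b: 0b undefined. 0b->0: no, baa/aa meet in 1 with "a" left. 0b->1: no, bba/aba meet in 1 with "ba" left. Open state 2: 0b->2.
aa: 1a undefined. 1a->0: no, a/aaa meet in 1. 1a->1: no, a/aa meet in 1. 1a->2: no, b/aa meet in 2. Open state 3: 1a->3.
ab: 1b undefined. 1b->0: no, a/aba meet in 1. 1b->1: ok.
ba: 2a undefined. 2a->0: ok.
bb: 2b undefined. 2b->0: ok.
aaa: 3a undefined. 3a->0: no, a/aaaab meet in 1. 3a->1: no, a/aaa meet in 1. 3a->2: no, b/aaa meet in 2. 3a->3: no, aab/aaaab meet in 3 with "b" left. Open state 4: 3a->4.
aab: 3b undefined. 3b->0: ok.
aaaa: 4a undefined. 4a->0: no, b/aaaab meet in 2. 4a->1: no, a/aaaab meet in 1. 4a->2: no, bb/aaaab meet in 0. 4a->3: no, bb/aaaab meet in 0. 4a->4: ok.
aaaab: 4b undefined. 4b->0: no, bb/aaaab meet in 0. 4b->1: no, a/aaaab meet in 1. 4b->2: no, b/aaaab meet in 2. 4b->3: ok.
All examples now run through 5 states with every (state, symbol) defined. Accept strings end in {0,1,2}, Reject strings end in {3,4}; accept={0,1,2}.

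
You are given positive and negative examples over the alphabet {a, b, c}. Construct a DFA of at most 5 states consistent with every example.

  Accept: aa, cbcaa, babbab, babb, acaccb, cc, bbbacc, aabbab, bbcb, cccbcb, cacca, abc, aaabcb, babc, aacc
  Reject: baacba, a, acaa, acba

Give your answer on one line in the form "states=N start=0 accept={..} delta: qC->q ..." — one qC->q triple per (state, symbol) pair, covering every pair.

states=3 start=0 accept={0,2} delta: 0a->1 0b->0 0c->0 1a->0 1b->0 1c->2 2a->0 2b->0 2c->2

Grow the machine one transition at a time. Run the examples from 0; the earliest place one falls off (shortest prefix, ties alphabetical) gets sent to the lowest-numbered state that keeps every Accept/Reject pair distinguishable — a pair clashes when both reach the same state with identical unread suffix — and to a fresh state only if none does.
a: 0a undefined. 0a->0: no, aa/a meet in 0. Open state 1: 0a->1.
b: 0b undefined. 0b->0: ok.
c: 0c undefined. 0c->0: ok.
aa: 1a undefined. 1a->0: ok.
ab: 1b undefined. 1b->0: ok.
ac: 1c undefined. 1c->0: no, aa/acaa meet in 0. 1c->1: no, bbbacc/baacba meet in 1. Open state 2: 1c->2.
aca: 2a undefined. 2a->0: ok.
acb: 2b undefined. 2b->0: ok.
cacc: 2c undefined. 2c->0: no, cacca/baacba meet in 1. 2c->1: no, bbbacc/baacba meet in 1. 2c->2: ok.
All examples now run through 3 states with every (state, symbol) defined. Accept strings end in {0,2}, Reject strings end in {1}; accept={0,2}.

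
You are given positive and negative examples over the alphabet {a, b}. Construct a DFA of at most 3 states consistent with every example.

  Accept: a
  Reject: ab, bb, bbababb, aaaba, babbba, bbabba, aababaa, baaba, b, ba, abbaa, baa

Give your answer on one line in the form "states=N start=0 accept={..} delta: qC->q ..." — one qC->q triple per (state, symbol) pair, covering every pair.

states=2 start=0 accept={0} delta: 0a->0 0b->1 1a->1 1b->1

Grow the machine one transition at a time. Run the examples from 0; the earliest place one falls off (shortest prefix, ties alphabetical) gets sent to the lowest-numbered state that keeps every Accept/Reject pair distinguishable — a pair clashes when both reach the same state with identical unread suffix — and to a fresh state only if none does.
a: 0a undefined. 0a->0: ok.
b: 0b undefined. 0b->0: no, a/ab meet in 0. Open state 1: 0b->1.
ba: 1a undefined. 1a->0: no, a/aaaba meet in 0. 1a->1: ok.
bb: 1b undefined. 1b->0: no, a/bb meet in 0. 1b->1: ok.
All examples now run through 2 states with every (state, symbol) defined. Accept strings end in {0}, Reject strings end in {1}; accept={0}.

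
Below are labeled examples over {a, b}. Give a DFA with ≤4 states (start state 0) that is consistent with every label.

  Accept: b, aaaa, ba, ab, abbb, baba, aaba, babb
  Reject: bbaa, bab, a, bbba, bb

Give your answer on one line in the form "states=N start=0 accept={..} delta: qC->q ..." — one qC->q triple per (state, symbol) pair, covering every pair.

states=4 start=0 accept={0,2} delta: 0a->1 0b->2 1a->0 1b->2 2a->2 2b->3 3a->0 3b->0

State merging on the prefix tree: take the shortest (then alphabetical) example prefix whose next move is undefined and point that move at state 0, else 1, else 2, ...; a target is out if some Accept/Reject pair would then sit in one state with the same input left (inseparable). If every existing state is out, open a new one.
a: 0a undefined. 0a->0: no, aaaa/a meet in 0. Open state 1: 0a->1.
b: 0b undefined. 0b->0: no, b/bb meet in 0. 0b->1: no, b/a meet in 1. Open state 2: 0b->2.
aa: 1a undefined. 1a->0: ok.
ab: 1b undefined. 1b->0: no, abbb/bb meet in 2 with "b" left. 1b->1: no, ab/a meet in 1. 1b->2: ok.
ba: 2a undefined. 2a->0: no, b/bab meet in 2. 2a->1: no, b/bab meet in 2. 2a->2: ok.
bb: 2b undefined. 2b->0: no, b/bbba meet in 2. 2b->1: no, b/bbba meet in 2. 2b->2: no, b/bbaa meet in 2. Open state 3: 2b->3.
bba: 3a undefined. 3a->0: ok.
bbb: 3b undefined. 3b->0: ok.
All examples now run through 4 states with every (state, symbol) defined. Accept strings end in {0,2}, Reject strings end in {1,3}; accept={0,2}.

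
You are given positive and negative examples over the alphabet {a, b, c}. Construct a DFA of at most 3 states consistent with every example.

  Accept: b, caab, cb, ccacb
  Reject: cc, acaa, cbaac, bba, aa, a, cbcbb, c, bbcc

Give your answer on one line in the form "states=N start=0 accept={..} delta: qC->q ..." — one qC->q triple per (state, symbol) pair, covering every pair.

State merging on the prefix tree: take the shortest (then alphabetical) example prefix whose next move is undefined and point that move at state 0, else 1, else 2, ...; a target is out if some Accept/Reject pair would then sit in one state with the same input left (inseparable). If every existing state is out, open a new one.
a: 0a undefined. 0a->0: ok.
b: 0b undefined. 0b->0: no, b/bba meet in 0. Open state 1: 0b->1.
c: 0c undefined. 0c->0: ok.
bb: 1b undefined. 1b->0: ok.
cba: 1a undefined. 1a->0: ok.
cbc: 1c undefined. 1c->0: ok.
All examples now run through 2 states with every (state, symbol) defined. Accept strings end in {1}, Reject strings end in {0}; accept={1}.

states=2 start=0 accept={1} delta: 0a->0 0b->1 0c->0 1a->0 1b->0 1c->0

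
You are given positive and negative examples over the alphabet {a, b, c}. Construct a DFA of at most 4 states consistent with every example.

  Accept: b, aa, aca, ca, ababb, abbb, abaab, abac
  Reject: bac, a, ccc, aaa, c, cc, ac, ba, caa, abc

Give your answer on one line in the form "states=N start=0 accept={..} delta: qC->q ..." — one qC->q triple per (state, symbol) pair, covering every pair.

Grow the machine one transition at a time. Run the examples from 0; the earliest place one falls off (shortest prefix, ties alphabetical) gets sent to the lowest-numbered state that keeps every Accept/Reject pair distinguishable — a pair clashes when both reach the same state with identical unread suffix — and to a fresh state only if none does.
a: 0a undefined. 0a->0: no, aa/a meet in 0. Open state 1: 0a->1.
b: 0b undefined. 0b->0: ok.
c: 0c undefined. 0c->0: no, b/ccc meet in 0. 0c->1: ok.
aa: 1a undefined. 1a->0: ok.
ab: 1b undefined. 1b->0: no, abac/bac meet in 1 with "c" left. 1b->1: no, abbb/a meet in 1. Open state 2: 1b->2.
ac: 1c undefined. 1c->0: no, b/bac meet in 0. 1c->1: ok.
aba: 2a undefined. 2a->0: no, abac/bac meet in 1. 2a->1: no, abac/bac meet in 1. 2a->2: no, abac/abc meet in 2 with "c" left. Open state 3: 2a->3.
abb: 2b undefined. 2b->0: ok.
abc: 2c undefined. 2c->0: no, b/abc meet in 0. 2c->1: ok.
abaa: 3a undefined. 3a->0: ok.
abab: 3b undefined. 3b->0: ok.
abac: 3c undefined. 3c->0: ok.
All examples now run through 4 states with every (state, symbol) defined. Accept strings end in {0}, Reject strings end in {1}; accept={0}.

states=4 start=0 accept={0} delta: 0a->1 0b->0 0c->1 1a->0 1b->2 1c->1 2a->3 2b->0 2c->1 3a->0 3b->0 3c->0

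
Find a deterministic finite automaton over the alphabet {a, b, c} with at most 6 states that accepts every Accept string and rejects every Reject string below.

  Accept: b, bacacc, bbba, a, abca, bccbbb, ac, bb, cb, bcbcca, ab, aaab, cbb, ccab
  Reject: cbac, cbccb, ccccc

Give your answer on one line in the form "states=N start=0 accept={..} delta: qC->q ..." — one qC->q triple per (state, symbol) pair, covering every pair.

State merging on the prefix tree: take the shortest (then alphabetical) example prefix whose next move is undefined and point that move at state 0, else 1, else 2, ...; a target is out if some Accept/Reject pair would then sit in one state with the same input left (inseparable). If every existing state is out, open a new one.
a: 0a undefined. 0a->0: ok.
b: 0b undefined. 0b->0: ok.
c: 0c undefined. 0c->0: no, b/cbac meet in 0. Open state 1: 0c->1.
cb: 1b undefined. 1b->0: no, ac/cbac meet in 1. 1b->1: ok.
cc: 1c undefined. 1c->0: no, ac/cbccb meet in 1. 1c->1: no, bccbbb/cbccb meet in 1. Open state 2: 1c->2.
cba: 1a undefined. 1a->0: no, ac/cbac meet in 1. 1a->1: ok.
cca: 2a undefined. 2a->0: ok.
ccc: 2c undefined. 2c->0: no, b/cbccb meet in 0. 2c->1: no, bacacc/cbccb meet in 1. 2c->2: no, bacacc/cbac meet in 2. Open state 3: 2c->3.
bccb: 2b undefined. 2b->0: ok.
cccc: 3c undefined. 3c->0: no, abca/ccccc meet in 1. 3c->1: ok.
cbccb: 3b undefined. 3b->0: no, b/cbccb meet in 0. 3b->1: no, abca/cbccb meet in 1. 3b->2: ok.
bcbcca: 3a undefined. 3a->0: ok.
All examples now run through 4 states with every (state, symbol) defined. Accept strings end in {0,1,3}, Reject strings end in {2}; accept={0,1,3}.

states=4 start=0 accept={0,1,3} delta: 0a->0 0b->0 0c->1 1a->1 1b->1 1c->2 2a->0 2b->0 2c->3 3a->0 3b->2 3c->1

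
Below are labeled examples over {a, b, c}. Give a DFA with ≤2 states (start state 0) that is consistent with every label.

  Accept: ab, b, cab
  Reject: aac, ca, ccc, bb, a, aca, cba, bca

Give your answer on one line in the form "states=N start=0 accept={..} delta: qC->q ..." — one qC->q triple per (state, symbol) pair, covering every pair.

Fold the examples into a partial DFA from state 0: repeatedly fix the first undefined (state, symbol) met by the shortest-then-alphabetical prefix, trying targets in increasing order and rejecting any under which an Accept and a Reject string meet in one state with the same remainder; add a state when all current targets are rejected. Accepting states are where Accept strings end.
a: 0a undefined. 0a->0: ok.
b: 0b undefined. 0b->0: no, ab/bb meet in 0. Open state 1: 0b->1.
c: 0c undefined. 0c->0: ok.
bb: 1b undefined. 1b->0: ok.
bc: 1c undefined. 1c->0: ok.
cba: 1a undefined. 1a->0: ok.
All examples now run through 2 states with every (state, symbol) defined. Accept strings end in {1}, Reject strings end in {0}; accept={1}.

states=2 start=0 accept={1} delta: 0a->0 0b->1 0c->0 1a->0 1b->0 1c->0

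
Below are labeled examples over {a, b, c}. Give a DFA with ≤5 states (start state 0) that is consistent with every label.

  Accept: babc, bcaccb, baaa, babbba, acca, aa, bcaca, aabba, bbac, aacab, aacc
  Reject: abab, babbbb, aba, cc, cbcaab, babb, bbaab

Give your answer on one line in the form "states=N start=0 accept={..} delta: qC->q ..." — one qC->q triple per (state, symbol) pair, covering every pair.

states=4 start=0 accept={1,3} delta: 0a->1 0b->0 0c->0 1a->1 1b->2 1c->3 2a->0 2b->0 2c->1 3a->3 3b->1 3c->3

Grow the machine one transition at a time. Run the examples from 0; the earliest place one falls off (shortest prefix, ties alphabetical) gets sent to the lowest-numbered state that keeps every Accept/Reject pair distinguishable — a pair clashes when both reach the same state with identical unread suffix — and to a fresh state only if none does.
a: 0a undefined. 0a->0: no, aacc/cc meet in 0 with "cc" left. Open state 1: 0a->1.
b: 0b undefined. 0b->0: ok.
c: 0c undefined. 0c->0: ok.
aa: 1a undefined. 1a->0: no, aa/cc meet in 0. 1a->1: ok.
ab: 1b undefined. 1b->0: no, babc/abab meet in 0. 1b->1: no, baaa/abab meet in 1. Open state 2: 1b->2.
ac: 1c undefined. 1c->0: no, bcaccb/cc meet in 0. 1c->1: no, bcaccb/cbcaab meet in 2. 1c->2: no, bcaca/aba meet in 2 with "a" left. Open state 3: 1c->3.
aba: 2a undefined. 2a->0: ok.
acc: 3c undefined. 3c->0: no, bcaccb/abab meet in 0. 3c->1: no, bcaccb/cbcaab meet in 2. 3c->2: no, bcaccb/babb meet in 2 with "b" left. 3c->3: ok.
aabb: 2b undefined. 2b->0: ok.
aaca: 3a undefined. 3a->0: no, acca/abab meet in 0. 3a->1: no, aacab/cbcaab meet in 2. 3a->2: no, acca/cbcaab meet in 2. 3a->3: ok.
babc: 2c undefined. 2c->0: no, babc/abab meet in 0. 2c->1: ok.
aacab: 3b undefined. 3b->0: no, bcaccb/abab meet in 0. 3b->1: ok.
All examples now run through 4 states with every (state, symbol) defined. Accept strings end in {1,3}, Reject strings end in {0,2}; accept={1,3}.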